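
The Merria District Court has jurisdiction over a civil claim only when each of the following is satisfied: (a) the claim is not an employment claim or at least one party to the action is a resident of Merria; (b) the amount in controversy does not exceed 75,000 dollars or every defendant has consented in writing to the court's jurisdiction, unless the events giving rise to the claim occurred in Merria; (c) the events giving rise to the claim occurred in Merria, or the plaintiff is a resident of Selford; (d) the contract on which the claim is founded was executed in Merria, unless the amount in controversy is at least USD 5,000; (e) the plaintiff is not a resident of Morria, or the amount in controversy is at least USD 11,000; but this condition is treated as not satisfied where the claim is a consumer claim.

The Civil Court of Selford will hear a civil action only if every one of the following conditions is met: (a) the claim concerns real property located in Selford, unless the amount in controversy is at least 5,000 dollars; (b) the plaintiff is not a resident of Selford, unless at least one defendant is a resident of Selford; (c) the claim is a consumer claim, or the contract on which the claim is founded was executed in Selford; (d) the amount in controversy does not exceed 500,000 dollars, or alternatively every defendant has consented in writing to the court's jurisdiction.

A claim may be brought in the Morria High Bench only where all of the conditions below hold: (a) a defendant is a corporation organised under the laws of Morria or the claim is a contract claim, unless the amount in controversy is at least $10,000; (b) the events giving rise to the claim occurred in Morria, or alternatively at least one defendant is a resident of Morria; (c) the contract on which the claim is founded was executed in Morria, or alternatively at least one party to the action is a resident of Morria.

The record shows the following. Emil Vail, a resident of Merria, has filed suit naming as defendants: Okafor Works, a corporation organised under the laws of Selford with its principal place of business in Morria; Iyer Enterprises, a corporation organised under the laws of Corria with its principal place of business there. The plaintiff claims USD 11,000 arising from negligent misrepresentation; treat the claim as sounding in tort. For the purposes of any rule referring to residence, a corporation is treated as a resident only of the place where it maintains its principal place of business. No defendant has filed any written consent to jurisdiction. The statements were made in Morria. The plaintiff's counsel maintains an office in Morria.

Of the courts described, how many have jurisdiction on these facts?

1

The Merria District Court:
  (a) The claim is a tort claim, not an employment claim, which satisfies one of the alternatives. Met.
  (b) The amount in controversy is $11,000, within the USD 75,000 ceiling, so one alternative holds. Condition met.
  (c) The operative events occurred in Morria, not Merria; the plaintiff resides in Merria, not Selford — no alternative holds. Not satisfied.
  (d) No contract (and hence no place of execution) is alleged. However, the amount in controversy is USD 11,000, which meets the $5,000 floor, so the 'unless' proviso supplies this condition. Condition met.
  (e) The plaintiff resides in Merria, which is not Morria, so this disjunct is met. And the carve-out is inapplicable — the claim is a tort claim, not a consumer claim. Condition met.
  → No jurisdiction.
The Civil Court of Selford:
  (a) The claim does not concern real property. However, the amount in controversy is USD 11,000, which meets the USD 5,000 floor, so the 'unless' proviso supplies this condition. Met.
  (b) The plaintiff resides in Merria, which is not Selford. Met.
  (c) The claim is a tort claim, not a consumer claim; no contract (and hence no place of execution) is alleged — no alternative holds. Condition not met.
  (d) The amount in controversy is USD 11,000, within the USD 500,000 ceiling, which satisfies one of the alternatives. Condition met.
  → The court lacks jurisdiction.
The Morria High Bench:
  (a) The corporate defendant(s) are organised in Corria, Selford, not Morria; the claim is a tort claim, not a contract claim — every alternative fails. However, the amount in controversy is USD 11,000, which meets the $10,000 floor, so the 'unless' proviso supplies this condition. Condition met.
  (b) The operative events occurred in Morria, so this disjunct is met. Condition met.
  (c) Okafor Works resides in Morria, which satisfies one of the alternatives. Met.
  → The court has jurisdiction.
Courts with jurisdiction: the Morria High Bench — 1 in total.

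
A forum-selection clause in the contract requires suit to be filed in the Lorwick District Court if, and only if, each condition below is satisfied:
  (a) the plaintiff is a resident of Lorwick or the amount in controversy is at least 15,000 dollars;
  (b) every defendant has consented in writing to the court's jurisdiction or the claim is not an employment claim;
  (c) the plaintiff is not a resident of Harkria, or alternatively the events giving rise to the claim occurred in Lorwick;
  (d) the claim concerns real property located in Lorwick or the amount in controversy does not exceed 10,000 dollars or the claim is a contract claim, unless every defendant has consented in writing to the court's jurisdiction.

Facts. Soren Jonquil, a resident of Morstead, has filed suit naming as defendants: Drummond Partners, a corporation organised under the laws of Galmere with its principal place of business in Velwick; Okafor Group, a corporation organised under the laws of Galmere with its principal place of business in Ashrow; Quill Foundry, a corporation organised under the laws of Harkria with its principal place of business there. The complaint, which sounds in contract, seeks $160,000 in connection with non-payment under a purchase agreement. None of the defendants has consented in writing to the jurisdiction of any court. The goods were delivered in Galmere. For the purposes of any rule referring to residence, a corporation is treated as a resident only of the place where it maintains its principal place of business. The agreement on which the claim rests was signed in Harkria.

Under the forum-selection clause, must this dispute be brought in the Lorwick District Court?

The Lorwick District Court:
  (a) The amount in controversy is $160,000, which meets the USD 15,000 floor, so one alternative holds. Satisfied.
  (b) The claim is a contract claim, not an employment claim, which satisfies one of the alternatives. Condition met.
  (c) The plaintiff resides in Morstead, which is not Harkria — that alternative is enough. Satisfied.
  (d) The claim is a contract claim — that alternative is enough. Met.
  → The clause applies.

Yes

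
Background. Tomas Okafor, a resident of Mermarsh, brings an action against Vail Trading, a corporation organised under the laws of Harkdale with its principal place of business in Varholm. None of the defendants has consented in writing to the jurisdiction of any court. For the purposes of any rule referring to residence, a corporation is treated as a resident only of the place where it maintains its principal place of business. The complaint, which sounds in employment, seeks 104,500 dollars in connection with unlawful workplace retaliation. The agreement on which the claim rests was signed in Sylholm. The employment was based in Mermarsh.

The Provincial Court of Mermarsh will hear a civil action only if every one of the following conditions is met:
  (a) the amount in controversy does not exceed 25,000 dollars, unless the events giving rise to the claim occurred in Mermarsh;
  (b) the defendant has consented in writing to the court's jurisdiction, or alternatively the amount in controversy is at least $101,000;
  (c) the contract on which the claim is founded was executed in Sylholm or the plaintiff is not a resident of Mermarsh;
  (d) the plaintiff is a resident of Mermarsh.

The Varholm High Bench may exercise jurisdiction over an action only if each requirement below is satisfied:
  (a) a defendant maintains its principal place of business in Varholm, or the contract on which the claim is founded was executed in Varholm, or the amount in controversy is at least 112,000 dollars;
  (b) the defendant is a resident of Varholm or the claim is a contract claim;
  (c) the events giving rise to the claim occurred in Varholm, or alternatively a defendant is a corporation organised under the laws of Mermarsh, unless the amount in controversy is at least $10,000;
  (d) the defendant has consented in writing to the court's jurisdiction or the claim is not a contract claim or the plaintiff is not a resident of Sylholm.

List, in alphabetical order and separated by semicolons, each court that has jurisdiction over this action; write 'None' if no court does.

the Provincial Court of Mermarsh; the Varholm High Bench

The Provincial Court of Mermarsh:
  (a) The amount in controversy is 104,500 dollars, above the $25,000 ceiling. But the operative events occurred in Mermarsh, and the 'unless' clause therefore excuses the requirement. Condition met.
  (b) The amount in controversy is $104,500, which meets the 101,000 dollars floor, so one alternative holds. Condition met.
  (c) The contract was executed in Sylholm — that alternative is enough. Met.
  (d) The plaintiff resides in Mermarsh. Satisfied.
  → All conditions met; jurisdiction exists.
The Varholm High Bench:
  (a) Vail Trading has its principal place of business in Varholm — that alternative is enough. Satisfied.
  (b) The defendant resides in Varholm, which satisfies one of the alternatives. Met.
  (c) The operative events occurred in Mermarsh, not Varholm; the corporate defendant(s) are organised in Harkdale, not Mermarsh — every alternative fails. But the amount in controversy is USD 104,500, which meets the 10,000 dollars floor, and the 'unless' clause therefore excuses the requirement. Condition met.
  (d) The claim is an employment claim, not a contract claim, which satisfies one of the alternatives. Satisfied.
  → Jurisdiction lies.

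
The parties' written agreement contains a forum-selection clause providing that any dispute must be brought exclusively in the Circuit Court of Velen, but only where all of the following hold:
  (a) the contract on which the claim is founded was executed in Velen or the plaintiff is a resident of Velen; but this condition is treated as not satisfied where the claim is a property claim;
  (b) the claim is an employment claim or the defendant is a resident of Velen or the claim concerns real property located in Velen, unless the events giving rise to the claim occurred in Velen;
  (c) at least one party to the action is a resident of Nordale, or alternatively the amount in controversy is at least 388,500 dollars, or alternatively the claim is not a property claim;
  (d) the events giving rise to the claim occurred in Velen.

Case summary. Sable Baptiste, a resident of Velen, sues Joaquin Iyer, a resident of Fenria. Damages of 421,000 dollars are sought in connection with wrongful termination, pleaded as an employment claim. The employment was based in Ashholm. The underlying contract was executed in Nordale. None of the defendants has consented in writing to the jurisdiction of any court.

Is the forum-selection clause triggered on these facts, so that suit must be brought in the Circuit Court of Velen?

The Circuit Court of Velen:
  (a) The plaintiff resides in Velen, so this disjunct is met. The carve-out does not apply: the claim is an employment claim, not a property claim. Satisfied.
  (b) The claim is an employment claim, which satisfies one of the alternatives. Satisfied.
  (c) The amount in controversy is 421,000 dollars, which meets the 388,500 dollars floor, which satisfies one of the alternatives. Satisfied.
  (d) The operative events occurred in Ashholm, not Velen. Not met.
  → Forum clause is not triggered.

No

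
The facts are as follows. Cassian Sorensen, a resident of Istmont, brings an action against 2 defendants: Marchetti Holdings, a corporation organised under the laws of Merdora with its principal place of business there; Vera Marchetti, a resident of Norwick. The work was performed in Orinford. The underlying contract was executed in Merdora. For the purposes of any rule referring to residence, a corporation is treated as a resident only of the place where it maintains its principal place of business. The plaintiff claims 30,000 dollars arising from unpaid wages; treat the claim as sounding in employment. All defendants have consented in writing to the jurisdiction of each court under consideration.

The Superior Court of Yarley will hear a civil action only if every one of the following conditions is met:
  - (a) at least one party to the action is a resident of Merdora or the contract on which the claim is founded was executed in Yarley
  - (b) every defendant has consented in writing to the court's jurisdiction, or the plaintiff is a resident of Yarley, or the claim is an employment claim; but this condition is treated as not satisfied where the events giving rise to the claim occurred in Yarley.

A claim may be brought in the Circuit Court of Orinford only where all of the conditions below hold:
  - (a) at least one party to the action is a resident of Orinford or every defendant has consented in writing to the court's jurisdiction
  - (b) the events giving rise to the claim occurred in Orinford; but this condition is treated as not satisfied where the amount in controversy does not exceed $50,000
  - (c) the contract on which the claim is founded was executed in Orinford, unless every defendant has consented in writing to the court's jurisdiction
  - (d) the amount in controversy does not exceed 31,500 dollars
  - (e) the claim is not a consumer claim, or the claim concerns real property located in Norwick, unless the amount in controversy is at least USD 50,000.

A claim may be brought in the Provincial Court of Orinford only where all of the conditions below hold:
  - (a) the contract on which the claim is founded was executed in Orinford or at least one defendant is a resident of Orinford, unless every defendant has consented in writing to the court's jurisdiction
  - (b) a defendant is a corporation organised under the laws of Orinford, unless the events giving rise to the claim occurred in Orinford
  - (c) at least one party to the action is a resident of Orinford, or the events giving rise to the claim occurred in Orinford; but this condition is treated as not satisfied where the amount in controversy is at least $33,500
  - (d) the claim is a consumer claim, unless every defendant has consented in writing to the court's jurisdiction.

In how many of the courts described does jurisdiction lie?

2

The Superior Court of Yarley:
  (a) Marchetti Holdings resides in Merdora, which satisfies one of the alternatives. Condition met.
  (b) Every defendant has filed written consent — that alternative is enough. The carve-out does not apply: the operative events occurred in Orinford, not Yarley. Met.
  → Jurisdiction lies.
The Circuit Court of Orinford:
  (a) Every defendant has filed written consent, so this disjunct is met. Condition met.
  (b) The operative events occurred in Orinford. But the amount in controversy is 30,000 dollars, within the 50,000 dollars ceiling, triggering the carve-out and defeating this condition. Not met.
  (c) The contract was executed in Merdora, not Orinford. But every defendant has filed written consent, and the 'unless' clause therefore excuses the requirement. Satisfied.
  (d) The amount in controversy is $30,000, within the 31,500 dollars ceiling. Met.
  (e) The claim is an employment claim, not a consumer claim, so one alternative holds. Condition met.
  → Not every requirement is met — no jurisdiction.
The Provincial Court of Orinford:
  (a) The contract was executed in Merdora, not Orinford; no defendant resides in Orinford (they reside in Merdora, Norwick) — no alternative holds. However, every defendant has filed written consent, so the 'unless' proviso supplies this condition. Condition met.
  (b) The corporate defendant(s) are organised in Merdora, not Orinford. But the operative events occurred in Orinford, and the 'unless' clause therefore excuses the requirement. Condition met.
  (c) The operative events occurred in Orinford — that alternative is enough. The exception is not triggered, since the amount in controversy is 30,000 dollars, below the $33,500 floor. Satisfied.
  (d) The claim is an employment claim, not a consumer claim. But every defendant has filed written consent, and the 'unless' clause therefore excuses the requirement. Satisfied.
  → The court has jurisdiction.
Courts with jurisdiction: the Superior Court of Yarley, the Provincial Court of Orinford — 2 in total.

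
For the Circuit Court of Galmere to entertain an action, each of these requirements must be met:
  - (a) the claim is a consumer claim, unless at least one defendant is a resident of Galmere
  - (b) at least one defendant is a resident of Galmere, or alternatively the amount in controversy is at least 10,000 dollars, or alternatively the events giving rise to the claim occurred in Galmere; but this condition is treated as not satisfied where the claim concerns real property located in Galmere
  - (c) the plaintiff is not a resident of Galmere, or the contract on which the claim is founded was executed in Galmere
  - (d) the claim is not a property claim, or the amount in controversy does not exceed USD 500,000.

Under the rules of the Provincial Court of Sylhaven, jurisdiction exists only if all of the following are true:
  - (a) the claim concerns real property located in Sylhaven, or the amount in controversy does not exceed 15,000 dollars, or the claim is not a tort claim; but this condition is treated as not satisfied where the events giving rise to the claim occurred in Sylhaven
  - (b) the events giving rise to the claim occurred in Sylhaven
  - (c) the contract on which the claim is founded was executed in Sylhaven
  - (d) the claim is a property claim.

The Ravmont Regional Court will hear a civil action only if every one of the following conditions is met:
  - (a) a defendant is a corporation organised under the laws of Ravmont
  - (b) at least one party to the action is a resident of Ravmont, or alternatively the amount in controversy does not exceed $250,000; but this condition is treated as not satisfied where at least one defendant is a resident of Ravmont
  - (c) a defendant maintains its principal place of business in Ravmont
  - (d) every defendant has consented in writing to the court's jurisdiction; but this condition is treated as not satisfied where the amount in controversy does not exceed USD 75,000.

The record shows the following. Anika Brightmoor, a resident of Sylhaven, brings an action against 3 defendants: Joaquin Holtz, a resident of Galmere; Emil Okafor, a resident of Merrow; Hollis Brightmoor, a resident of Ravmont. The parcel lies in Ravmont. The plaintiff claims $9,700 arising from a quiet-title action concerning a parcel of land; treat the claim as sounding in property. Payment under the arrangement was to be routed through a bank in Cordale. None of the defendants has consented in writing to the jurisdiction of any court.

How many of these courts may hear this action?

1

The Circuit Court of Galmere:
  (a) The claim is a property claim, not a consumer claim. However, Joaquin Holtz resides in Galmere, so the 'unless' proviso supplies this condition. Satisfied.
  (b) Joaquin Holtz resides in Galmere, so this disjunct is met. The exception is not triggered, since the property lies in Ravmont, not Galmere. Condition met.
  (c) The plaintiff resides in Sylhaven, which is not Galmere, so one alternative holds. Satisfied.
  (d) The amount in controversy is USD 9,700, within the USD 500,000 ceiling, so one alternative holds. Condition met.
  → The court has jurisdiction.
The Provincial Court of Sylhaven:
  (a) The amount in controversy is USD 9,700, within the $15,000 ceiling, so this disjunct is met. The carve-out does not apply: the operative events occurred in Ravmont, not Sylhaven. Condition met.
  (b) The operative events occurred in Ravmont, not Sylhaven. Not met.
  (c) No contract (and hence no place of execution) is alleged. Not satisfied.
  (d) The claim is a property claim. Met.
  → The court lacks jurisdiction.
The Ravmont Regional Court:
  (a) No defendant is a corporation. Not satisfied.
  (b) Hollis Brightmoor resides in Ravmont, so one alternative holds. However, Hollis Brightmoor resides in Ravmont, which falls within the stated exception and so defeats the condition. Fails.
  (c) No defendant is a corporation. Condition not met.
  (d) No such written consent has been filed. Not met.
  → The court lacks jurisdiction.
Courts with jurisdiction: the Circuit Court of Galmere — 1 in total.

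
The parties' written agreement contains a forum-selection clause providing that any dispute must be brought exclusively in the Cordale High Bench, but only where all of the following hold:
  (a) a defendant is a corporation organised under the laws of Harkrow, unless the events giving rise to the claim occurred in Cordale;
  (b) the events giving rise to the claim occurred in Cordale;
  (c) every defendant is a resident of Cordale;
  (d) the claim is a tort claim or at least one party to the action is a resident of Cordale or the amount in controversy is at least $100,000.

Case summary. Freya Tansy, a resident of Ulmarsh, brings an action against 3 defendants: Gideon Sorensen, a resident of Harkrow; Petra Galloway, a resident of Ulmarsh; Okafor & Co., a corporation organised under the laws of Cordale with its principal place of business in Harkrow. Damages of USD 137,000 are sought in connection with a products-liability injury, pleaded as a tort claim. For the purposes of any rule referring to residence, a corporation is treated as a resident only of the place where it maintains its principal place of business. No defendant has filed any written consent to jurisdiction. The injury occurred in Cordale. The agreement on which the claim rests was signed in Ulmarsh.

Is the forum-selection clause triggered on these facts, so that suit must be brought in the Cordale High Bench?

No

The Cordale High Bench:
  (a) The corporate defendant(s) are organised in Cordale, not Harkrow. The proviso rescues it, though: the operative events occurred in Cordale. Condition met.
  (b) The operative events occurred in Cordale. Met.
  (c) The defendants reside as follows — Gideon Sorensen in Harkrow, Petra Galloway in Ulmarsh, Okafor & Co. in Harkrow — not all in Cordale. Not met.
  (d) The claim is a tort claim, so one alternative holds. Condition met.
  → The clause does not apply.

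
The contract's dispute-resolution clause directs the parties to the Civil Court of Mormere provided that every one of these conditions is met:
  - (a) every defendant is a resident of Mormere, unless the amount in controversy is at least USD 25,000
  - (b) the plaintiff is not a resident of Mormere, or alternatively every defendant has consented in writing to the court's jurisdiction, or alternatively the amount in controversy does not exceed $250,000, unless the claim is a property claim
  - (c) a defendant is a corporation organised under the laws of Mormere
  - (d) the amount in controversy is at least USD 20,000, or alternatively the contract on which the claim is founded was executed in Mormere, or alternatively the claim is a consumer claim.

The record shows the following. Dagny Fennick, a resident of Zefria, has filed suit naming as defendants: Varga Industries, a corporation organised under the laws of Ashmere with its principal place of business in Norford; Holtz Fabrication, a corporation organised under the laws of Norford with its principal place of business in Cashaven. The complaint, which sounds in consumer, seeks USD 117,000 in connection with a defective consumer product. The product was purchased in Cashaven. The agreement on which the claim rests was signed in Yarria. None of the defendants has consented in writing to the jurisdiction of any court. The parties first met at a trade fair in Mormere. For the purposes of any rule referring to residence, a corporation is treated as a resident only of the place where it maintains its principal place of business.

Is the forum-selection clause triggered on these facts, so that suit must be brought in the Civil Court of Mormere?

No

The Civil Court of Mormere:
  (a) The defendants reside as follows — Varga Industries in Norford, Holtz Fabrication in Cashaven — not all in Mormere. The proviso rescues it, though: the amount in controversy is 117,000 dollars, which meets the 25,000 dollars floor. Met.
  (b) The plaintiff resides in Zefria, which is not Mormere, which satisfies one of the alternatives. Condition met.
  (c) The corporate defendant(s) are organised in Ashmere, Norford, not Mormere. Not satisfied.
  (d) The amount in controversy is USD 117,000, which meets the USD 20,000 floor, which satisfies one of the alternatives. Condition met.
  → The clause does not apply.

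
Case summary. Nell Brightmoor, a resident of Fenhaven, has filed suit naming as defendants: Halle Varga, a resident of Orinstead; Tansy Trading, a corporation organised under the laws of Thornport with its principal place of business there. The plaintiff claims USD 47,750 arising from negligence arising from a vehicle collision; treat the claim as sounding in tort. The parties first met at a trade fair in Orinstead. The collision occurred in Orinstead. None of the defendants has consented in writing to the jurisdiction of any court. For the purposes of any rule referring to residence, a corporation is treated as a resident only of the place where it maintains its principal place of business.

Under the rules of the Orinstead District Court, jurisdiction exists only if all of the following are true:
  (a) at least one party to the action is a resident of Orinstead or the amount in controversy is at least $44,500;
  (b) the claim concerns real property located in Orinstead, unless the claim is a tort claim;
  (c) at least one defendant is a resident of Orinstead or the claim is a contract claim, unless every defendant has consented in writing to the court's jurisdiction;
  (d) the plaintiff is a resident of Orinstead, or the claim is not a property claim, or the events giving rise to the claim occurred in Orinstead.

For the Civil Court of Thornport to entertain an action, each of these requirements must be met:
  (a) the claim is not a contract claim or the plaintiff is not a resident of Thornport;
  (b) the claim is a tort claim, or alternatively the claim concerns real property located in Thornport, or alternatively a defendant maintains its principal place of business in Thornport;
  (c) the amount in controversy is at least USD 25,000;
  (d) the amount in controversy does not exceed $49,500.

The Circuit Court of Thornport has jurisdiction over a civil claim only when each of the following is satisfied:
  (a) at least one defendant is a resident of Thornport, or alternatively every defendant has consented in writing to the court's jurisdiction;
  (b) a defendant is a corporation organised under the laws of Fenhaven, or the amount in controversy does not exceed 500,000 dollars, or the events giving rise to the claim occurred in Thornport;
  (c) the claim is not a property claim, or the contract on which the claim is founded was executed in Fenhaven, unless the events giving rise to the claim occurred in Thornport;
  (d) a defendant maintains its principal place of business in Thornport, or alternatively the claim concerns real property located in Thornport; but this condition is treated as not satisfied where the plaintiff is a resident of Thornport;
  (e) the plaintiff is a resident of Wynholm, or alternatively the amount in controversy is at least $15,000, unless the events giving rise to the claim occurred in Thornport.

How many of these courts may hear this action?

The Orinstead District Court:
  (a) Halle Varga resides in Orinstead, so one alternative holds. Satisfied.
  (b) The claim does not concern real property. But the claim is a tort claim, and the 'unless' clause therefore excuses the requirement. Met.
  (c) Halle Varga resides in Orinstead — that alternative is enough. Condition met.
  (d) The claim is a tort claim, not a property claim, which satisfies one of the alternatives. Condition met.
  → All conditions met; jurisdiction exists.
The Civil Court of Thornport:
  (a) The claim is a tort claim, not a contract claim — that alternative is enough. Condition met.
  (b) The claim is a tort claim, so this disjunct is met. Met.
  (c) The amount in controversy is 47,750 dollars, which meets the $25,000 floor. Met.
  (d) The amount in controversy is USD 47,750, within the 49,500 dollars ceiling. Condition met.
  → The court has jurisdiction.
The Circuit Court of Thornport:
  (a) Tansy Trading resides in Thornport, so this disjunct is met. Condition met.
  (b) The amount in controversy is 47,750 dollars, within the 500,000 dollars ceiling, so one alternative holds. Satisfied.
  (c) The claim is a tort claim, not a property claim — that alternative is enough. Condition met.
  (d) Tansy Trading has its principal place of business in Thornport, so this disjunct is met. And the carve-out is inapplicable — the plaintiff resides in Fenhaven, not Thornport. Satisfied.
  (e) The amount in controversy is USD 47,750, which meets the $15,000 floor, so one alternative holds. Met.
  → All conditions met; jurisdiction exists.
Courts with jurisdiction: the Orinstead District Court, the Civil Court of Thornport, the Circuit Court of Thornport — 3 in total.

3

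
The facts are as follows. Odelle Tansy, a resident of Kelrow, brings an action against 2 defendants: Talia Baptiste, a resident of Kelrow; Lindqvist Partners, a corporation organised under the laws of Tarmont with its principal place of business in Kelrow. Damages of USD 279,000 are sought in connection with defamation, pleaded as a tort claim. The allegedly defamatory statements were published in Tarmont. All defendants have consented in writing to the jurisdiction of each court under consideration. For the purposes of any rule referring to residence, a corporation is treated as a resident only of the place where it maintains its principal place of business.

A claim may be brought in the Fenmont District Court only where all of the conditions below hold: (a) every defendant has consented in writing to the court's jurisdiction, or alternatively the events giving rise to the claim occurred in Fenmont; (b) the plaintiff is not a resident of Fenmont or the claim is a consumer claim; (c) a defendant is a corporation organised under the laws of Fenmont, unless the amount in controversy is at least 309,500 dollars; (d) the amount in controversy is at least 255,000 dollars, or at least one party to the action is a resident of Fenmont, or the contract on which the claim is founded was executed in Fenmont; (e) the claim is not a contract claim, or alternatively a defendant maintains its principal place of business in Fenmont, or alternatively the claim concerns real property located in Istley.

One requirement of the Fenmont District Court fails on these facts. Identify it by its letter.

(c)

The Fenmont District Court:
  (a) Every defendant has filed written consent, so this disjunct is met. Met.
  (b) The plaintiff resides in Kelrow, which is not Fenmont, which satisfies one of the alternatives. Condition met.
  (c) The corporate defendant(s) are organised in Tarmont, not Fenmont. The proviso offers no rescue either, since the amount in controversy is USD 279,000, below the USD 309,500 floor. Not met.
  (d) The amount in controversy is 279,000 dollars, which meets the $255,000 floor, so this disjunct is met. Met.
  (e) The claim is a tort claim, not a contract claim, which satisfies one of the alternatives. Condition met.
Only condition (c) fails.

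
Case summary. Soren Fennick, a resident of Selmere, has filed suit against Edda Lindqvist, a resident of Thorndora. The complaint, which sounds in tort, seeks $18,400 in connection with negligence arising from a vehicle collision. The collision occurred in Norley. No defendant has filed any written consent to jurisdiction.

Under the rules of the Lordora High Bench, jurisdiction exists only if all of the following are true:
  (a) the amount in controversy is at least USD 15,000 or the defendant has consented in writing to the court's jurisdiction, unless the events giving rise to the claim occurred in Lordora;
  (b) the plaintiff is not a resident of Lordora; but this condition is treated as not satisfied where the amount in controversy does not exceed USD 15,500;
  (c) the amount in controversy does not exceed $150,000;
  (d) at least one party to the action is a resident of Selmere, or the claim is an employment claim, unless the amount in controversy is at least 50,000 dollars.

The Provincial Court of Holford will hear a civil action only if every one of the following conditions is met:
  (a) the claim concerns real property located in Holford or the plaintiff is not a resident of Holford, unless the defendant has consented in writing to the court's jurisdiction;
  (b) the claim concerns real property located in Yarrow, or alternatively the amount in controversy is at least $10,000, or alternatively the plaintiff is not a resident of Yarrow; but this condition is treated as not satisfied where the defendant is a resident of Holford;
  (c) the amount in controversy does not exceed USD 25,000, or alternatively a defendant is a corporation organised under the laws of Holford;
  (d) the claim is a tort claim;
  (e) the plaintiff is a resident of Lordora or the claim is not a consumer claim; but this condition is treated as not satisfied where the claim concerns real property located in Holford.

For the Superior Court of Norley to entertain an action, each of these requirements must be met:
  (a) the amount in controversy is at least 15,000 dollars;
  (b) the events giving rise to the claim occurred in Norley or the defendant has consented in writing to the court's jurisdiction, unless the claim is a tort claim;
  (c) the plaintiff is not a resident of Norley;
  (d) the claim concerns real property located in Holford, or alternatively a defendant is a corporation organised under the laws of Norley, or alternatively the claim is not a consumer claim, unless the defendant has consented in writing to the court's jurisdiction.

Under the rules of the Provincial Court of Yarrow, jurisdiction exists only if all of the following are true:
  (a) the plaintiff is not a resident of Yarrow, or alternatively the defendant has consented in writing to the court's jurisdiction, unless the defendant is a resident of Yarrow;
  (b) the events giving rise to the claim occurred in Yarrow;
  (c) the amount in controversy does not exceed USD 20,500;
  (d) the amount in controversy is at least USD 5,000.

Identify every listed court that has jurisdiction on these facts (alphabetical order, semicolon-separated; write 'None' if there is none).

the Lordora High Bench; the Provincial Court of Holford; the Superior Court of Norley

The Lordora High Bench:
  (a) The amount in controversy is $18,400, which meets the $15,000 floor, so one alternative holds. Met.
  (b) The plaintiff resides in Selmere, which is not Lordora. The exception is not triggered, since the amount in controversy is 18,400 dollars, above the 15,500 dollars ceiling. Satisfied.
  (c) The amount in controversy is USD 18,400, within the 150,000 dollars ceiling. Satisfied.
  (d) Soren Fennick resides in Selmere — that alternative is enough. Met.
  → The court has jurisdiction.
The Provincial Court of Holford:
  (a) The plaintiff resides in Selmere, which is not Holford, so this disjunct is met. Condition met.
  (b) The amount in controversy is $18,400, which meets the 10,000 dollars floor — that alternative is enough. And the carve-out is inapplicable — the defendant resides in Thorndora, not Holford. Satisfied.
  (c) The amount in controversy is $18,400, within the $25,000 ceiling, so one alternative holds. Satisfied.
  (d) The claim is a tort claim. Satisfied.
  (e) The claim is a tort claim, not a consumer claim — that alternative is enough. The carve-out does not apply: the claim does not concern real property. Met.
  → Jurisdiction lies.
The Superior Court of Norley:
  (a) The amount in controversy is 18,400 dollars, which meets the $15,000 floor. Met.
  (b) The operative events occurred in Norley — that alternative is enough. Satisfied.
  (c) The plaintiff resides in Selmere, which is not Norley. Condition met.
  (d) The claim is a tort claim, not a consumer claim, so one alternative holds. Condition met.
  → Every requirement is satisfied — jurisdiction.
The Provincial Court of Yarrow:
  (a) The plaintiff resides in Selmere, which is not Yarrow, which satisfies one of the alternatives. Met.
  (b) The operative events occurred in Norley, not Yarrow. Condition not met.
  (c) The amount in controversy is 18,400 dollars, within the 20,500 dollars ceiling. Met.
  (d) The amount in controversy is 18,400 dollars, which meets the $5,000 floor. Met.
  → Not every requirement is met — no jurisdiction.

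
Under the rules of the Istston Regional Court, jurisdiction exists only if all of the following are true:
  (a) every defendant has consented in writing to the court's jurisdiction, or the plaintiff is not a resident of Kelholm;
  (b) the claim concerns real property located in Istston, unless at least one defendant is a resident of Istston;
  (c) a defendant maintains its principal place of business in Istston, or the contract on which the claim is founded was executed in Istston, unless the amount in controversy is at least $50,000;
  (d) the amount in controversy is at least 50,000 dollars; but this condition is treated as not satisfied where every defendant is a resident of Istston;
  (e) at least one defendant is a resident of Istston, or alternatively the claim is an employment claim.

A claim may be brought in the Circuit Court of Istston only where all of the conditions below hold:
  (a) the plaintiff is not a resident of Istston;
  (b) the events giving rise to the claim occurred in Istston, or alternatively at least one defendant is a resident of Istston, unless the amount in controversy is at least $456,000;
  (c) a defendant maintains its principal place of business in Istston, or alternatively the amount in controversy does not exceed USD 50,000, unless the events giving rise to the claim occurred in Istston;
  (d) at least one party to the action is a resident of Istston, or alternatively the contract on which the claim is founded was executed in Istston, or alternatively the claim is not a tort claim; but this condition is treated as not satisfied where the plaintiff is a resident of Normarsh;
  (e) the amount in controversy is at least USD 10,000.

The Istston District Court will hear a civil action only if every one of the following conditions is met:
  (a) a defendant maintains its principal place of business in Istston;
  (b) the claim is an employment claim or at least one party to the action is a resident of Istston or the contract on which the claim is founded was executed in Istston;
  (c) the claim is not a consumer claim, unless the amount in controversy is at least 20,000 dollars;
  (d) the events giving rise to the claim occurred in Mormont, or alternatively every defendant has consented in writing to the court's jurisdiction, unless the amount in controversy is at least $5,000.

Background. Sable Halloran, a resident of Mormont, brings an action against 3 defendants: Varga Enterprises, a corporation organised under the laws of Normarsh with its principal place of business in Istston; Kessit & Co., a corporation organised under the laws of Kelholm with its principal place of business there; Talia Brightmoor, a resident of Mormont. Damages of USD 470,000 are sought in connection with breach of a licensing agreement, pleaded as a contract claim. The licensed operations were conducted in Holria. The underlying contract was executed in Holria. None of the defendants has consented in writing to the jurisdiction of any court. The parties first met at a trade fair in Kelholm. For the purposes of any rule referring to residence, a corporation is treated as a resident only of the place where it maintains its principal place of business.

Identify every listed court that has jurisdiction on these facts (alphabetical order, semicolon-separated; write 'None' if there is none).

The Istston Regional Court:
  (a) The plaintiff resides in Mormont, which is not Kelholm, so this disjunct is met. Condition met.
  (b) The claim does not concern real property. The proviso rescues it, though: Varga Enterprises resides in Istston. Condition met.
  (c) Varga Enterprises has its principal place of business in Istston, so one alternative holds. Met.
  (d) The amount in controversy is USD 470,000, which meets the 50,000 dollars floor. The exception is not triggered, since the defendants reside as follows — Varga Enterprises in Istston, Kessit & Co. in Kelholm, Talia Brightmoor in Mormont — not all in Istston. Satisfied.
  (e) Varga Enterprises resides in Istston — that alternative is enough. Met.
  → All conditions met; jurisdiction exists.
The Circuit Court of Istston:
  (a) The plaintiff resides in Mormont, which is not Istston. Condition met.
  (b) Varga Enterprises resides in Istston — that alternative is enough. Condition met.
  (c) Varga Enterprises has its principal place of business in Istston — that alternative is enough. Satisfied.
  (d) Varga Enterprises resides in Istston — that alternative is enough. The carve-out does not apply: the plaintiff resides in Mormont, not Normarsh. Satisfied.
  (e) The amount in controversy is USD 470,000, which meets the USD 10,000 floor. Met.
  → All conditions met; jurisdiction exists.
The Istston District Court:
  (a) Varga Enterprises has its principal place of business in Istston. Condition met.
  (b) Varga Enterprises resides in Istston, so this disjunct is met. Condition met.
  (c) The claim is a contract claim, not a consumer claim. Satisfied.
  (d) The operative events occurred in Holria, not Mormont; no such written consent has been filed — every alternative fails. But the amount in controversy is USD 470,000, which meets the USD 5,000 floor, and the 'unless' clause therefore excuses the requirement. Condition met.
  → The court has jurisdiction.

the Circuit Court of Istston; the Istston District Court; the Istston Regional Court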